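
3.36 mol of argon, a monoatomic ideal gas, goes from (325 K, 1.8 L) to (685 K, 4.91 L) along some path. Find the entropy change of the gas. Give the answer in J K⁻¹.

ΔS = 59.3 J/K

Entropy is a state function: ΔS = nC_V ln(T₂/T₁) + nR ln(V₂/V₁), with C_V = 3R/2 = 12.47 J mol⁻¹ K⁻¹ for a monoatomic ideal gas.
ΔS = 3.36 × [12.47 × ln(685/325) + 8.314 × ln(4.91/1.8)] = 59.3 J/K.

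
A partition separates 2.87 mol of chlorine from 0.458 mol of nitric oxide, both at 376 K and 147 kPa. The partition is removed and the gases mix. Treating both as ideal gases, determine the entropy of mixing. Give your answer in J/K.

ΔS_mix = 11.1 J/K

Mole fractions: x_A = 2.87/3.33 = 0.862, x_B = 0.138.
ΔS_mix = −R(n_A ln x_A + n_B ln x_B) = −8.314 × (2.87 ln 0.862 + 0.458 ln 0.138) = 11.1 J/K.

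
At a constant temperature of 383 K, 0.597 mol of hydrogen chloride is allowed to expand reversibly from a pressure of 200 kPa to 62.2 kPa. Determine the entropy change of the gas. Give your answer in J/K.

ΔS_gas = 5.8 J/K

For an isothermal ideal gas ΔS_gas = nR ln(P₁/P₂) = 0.597 × 8.314 × ln(200/62.2) = 5.8 J/K.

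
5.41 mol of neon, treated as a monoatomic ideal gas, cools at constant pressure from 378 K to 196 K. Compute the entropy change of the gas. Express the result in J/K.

ΔS = -73.9 J/K

At constant pressure, ΔS = nC_p ln(T₂/T₁) with C_p = 5R/2 = 20.79 J mol⁻¹ K⁻¹.
ΔS = 5.41 × 20.79 × ln(196/378) = -73.9 J/K.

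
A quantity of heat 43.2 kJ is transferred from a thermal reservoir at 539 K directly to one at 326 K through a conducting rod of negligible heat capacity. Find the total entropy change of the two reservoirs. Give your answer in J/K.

ΔS_hot = −Q/T_H = −43200/539 = -80.148 J/K and ΔS_cold = +Q/T_C = 43200/326 = 132.52 J/K.
ΔS_total = -80.148 + 132.52 = 52.4 J/K, positive as the second law requires.

ΔS_total = 52.4 J/K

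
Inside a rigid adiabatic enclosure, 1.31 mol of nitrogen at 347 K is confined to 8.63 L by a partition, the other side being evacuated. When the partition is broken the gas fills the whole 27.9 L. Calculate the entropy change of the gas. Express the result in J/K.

ΔS_gas = 12.8 J/K

No heat is exchanged and no work is done, so the ideal-gas temperature stays constant.
Entropy is a state function; using a reversible isothermal path, ΔS_gas = nR ln(V₂/V₁) = 1.31 × 8.314 × ln(27.9/8.63) = 12.8 J/K.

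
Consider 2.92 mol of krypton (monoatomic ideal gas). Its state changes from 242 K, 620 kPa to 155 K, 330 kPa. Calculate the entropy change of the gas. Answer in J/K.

ΔS = -11.7 J/K

ΔS = nC_p ln(T₂/T₁) − nR ln(P₂/P₁), with C_p = 5R/2 = 20.79 J mol⁻¹ K⁻¹ for a monoatomic ideal gas.
ΔS = 2.92 × [20.79 × ln(155/242) − 8.314 × ln(330/620)] = -11.7 J/K.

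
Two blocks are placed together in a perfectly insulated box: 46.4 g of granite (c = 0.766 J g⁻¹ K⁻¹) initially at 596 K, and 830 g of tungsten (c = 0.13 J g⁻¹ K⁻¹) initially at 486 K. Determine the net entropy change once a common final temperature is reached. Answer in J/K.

Energy balance: T_f = (m₁c₁T₁ + m₂c₂T₂)/(m₁c₁ + m₂c₂) = 513.26 K.
ΔS₁ = m₁c₁ ln(T_f/T₁) = 35.5424 × ln(513.26/596) = -5.3124 J/K.
ΔS₂ = m₂c₂ ln(T_f/T₂) = 107.9 × ln(513.26/486) = 5.8877 J/K.
ΔS_total = -5.3124 + 5.8877 = 0.575 J/K.

ΔS_total = 0.575 J/K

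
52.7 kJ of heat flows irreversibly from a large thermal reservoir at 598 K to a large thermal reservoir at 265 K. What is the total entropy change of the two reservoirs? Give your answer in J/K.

ΔS_hot = −Q/T_H = −52700/598 = -88.13 J/K and ΔS_cold = +Q/T_C = 52700/265 = 198.9 J/K.
ΔS_total = -88.13 + 198.9 = 111 J/K, positive as the second law requires.

ΔS_total = 111 J/K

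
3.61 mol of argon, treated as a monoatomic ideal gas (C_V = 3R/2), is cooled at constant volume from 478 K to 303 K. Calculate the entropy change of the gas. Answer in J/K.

At constant volume, ΔS = nC_V ln(T₂/T₁) with C_V = 3R/2 = 12.47 J mol⁻¹ K⁻¹.
ΔS = 3.61 × 12.47 × ln(303/478) = -20.5 J/K.

ΔS = -20.5 J/K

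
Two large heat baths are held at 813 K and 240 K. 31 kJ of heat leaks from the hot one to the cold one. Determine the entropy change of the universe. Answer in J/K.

ΔS_hot = −Q/T_H = −31000/813 = -38.13 J/K and ΔS_cold = +Q/T_C = 31000/240 = 129.17 J/K.
ΔS_total = -38.13 + 129.17 = 91 J/K, positive as the second law requires.

ΔS_total = 91 J/K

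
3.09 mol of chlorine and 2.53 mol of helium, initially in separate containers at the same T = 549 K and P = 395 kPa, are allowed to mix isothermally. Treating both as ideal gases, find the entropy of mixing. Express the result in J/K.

Mole fractions: x_A = 3.09/5.62 = 0.55, x_B = 0.45.
ΔS_mix = −R(n_A ln x_A + n_B ln x_B) = −8.314 × (3.09 ln 0.55 + 2.53 ln 0.45) = 32.2 J/K.

ΔS_mix = 32.2 J/K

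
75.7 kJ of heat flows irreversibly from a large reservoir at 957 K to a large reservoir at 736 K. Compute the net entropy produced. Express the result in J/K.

ΔS_total = 23.8 J/K

ΔS_hot = −Q/T_H = −75700/957 = -79.1 J/K and ΔS_cold = +Q/T_C = 75700/736 = 102.9 J/K.
ΔS_total = -79.1 + 102.9 = 23.8 J/K, positive as the second law requires.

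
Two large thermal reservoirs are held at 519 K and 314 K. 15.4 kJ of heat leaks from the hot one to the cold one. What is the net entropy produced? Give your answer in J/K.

ΔS_hot = −Q/T_H = −15400/519 = -29.67 J/K and ΔS_cold = +Q/T_C = 15400/314 = 49.04 J/K.
ΔS_total = -29.67 + 49.04 = 19.4 J/K, positive as the second law requires.

ΔS_total = 19.4 J/K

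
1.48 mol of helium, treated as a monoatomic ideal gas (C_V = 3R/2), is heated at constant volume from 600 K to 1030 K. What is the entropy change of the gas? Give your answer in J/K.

ΔS = 9.97 J/K

At constant volume, ΔS = nC_V ln(T₂/T₁) with C_V = 3R/2 = 12.47 J mol⁻¹ K⁻¹.
ΔS = 1.48 × 12.47 × ln(1030/600) = 9.97 J/K.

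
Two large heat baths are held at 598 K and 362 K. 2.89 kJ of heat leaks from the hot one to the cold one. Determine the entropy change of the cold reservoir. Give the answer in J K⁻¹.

ΔS_cold = 7.98 J/K

The cold reservoir gains heat Q, so ΔS_cold = +Q/T_C = 2890/362 = 7.98 J/K.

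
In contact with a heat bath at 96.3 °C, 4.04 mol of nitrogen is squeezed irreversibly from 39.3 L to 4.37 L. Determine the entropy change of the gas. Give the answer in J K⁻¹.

Entropy is a state function, so ΔS_gas depends only on the end states.
For an isothermal ideal gas ΔS_gas = nR ln(V₂/V₁) = 4.04 × 8.314 × ln(4.37/39.3) = -73.8 J/K.

ΔS_gas = -73.8 J/K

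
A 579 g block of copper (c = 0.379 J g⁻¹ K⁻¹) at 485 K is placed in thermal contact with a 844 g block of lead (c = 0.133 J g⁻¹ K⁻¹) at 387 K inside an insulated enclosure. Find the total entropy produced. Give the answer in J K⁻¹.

ΔS_total = 1.84 J/K

Energy balance: T_f = (m₁c₁T₁ + m₂c₂T₂)/(m₁c₁ + m₂c₂) = 451.83 K.
ΔS₁ = m₁c₁ ln(T_f/T₁) = 219.441 × ln(451.83/485) = -15.544 J/K.
ΔS₂ = m₂c₂ ln(T_f/T₂) = 112.252 × ln(451.83/387) = 17.387 J/K.
ΔS_total = -15.544 + 17.387 = 1.84 J/K.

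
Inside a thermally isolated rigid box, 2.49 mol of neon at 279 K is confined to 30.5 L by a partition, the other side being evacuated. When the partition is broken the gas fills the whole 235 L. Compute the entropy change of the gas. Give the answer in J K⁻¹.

No heat is exchanged and no work is done, so the ideal-gas temperature stays constant.
Entropy is a state function; using a reversible isothermal path, ΔS_gas = nR ln(V₂/V₁) = 2.49 × 8.314 × ln(235/30.5) = 42.3 J/K.

ΔS_gas = 42.3 J/K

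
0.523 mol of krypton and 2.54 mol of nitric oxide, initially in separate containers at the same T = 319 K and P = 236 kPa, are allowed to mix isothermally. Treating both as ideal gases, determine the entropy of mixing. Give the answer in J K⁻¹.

Mole fractions: x_A = 0.523/3.06 = 0.171, x_B = 0.829.
ΔS_mix = −R(n_A ln x_A + n_B ln x_B) = −8.314 × (0.523 ln 0.171 + 2.54 ln 0.829) = 11.6 J/K.

ΔS_mix = 11.6 J/K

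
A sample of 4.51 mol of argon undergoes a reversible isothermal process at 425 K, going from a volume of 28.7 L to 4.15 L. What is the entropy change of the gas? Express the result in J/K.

For an isothermal ideal gas ΔS_gas = nR ln(V₂/V₁) = 4.51 × 8.314 × ln(4.15/28.7) = -72.5 J/K.

ΔS_gas = -72.5 J/K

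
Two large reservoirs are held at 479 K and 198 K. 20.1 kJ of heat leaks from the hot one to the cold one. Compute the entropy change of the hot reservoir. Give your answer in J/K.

The hot reservoir loses heat Q, so ΔS_hot = −Q/T_H = −20100/479 = -42 J/K.

ΔS_hot = -42 J/K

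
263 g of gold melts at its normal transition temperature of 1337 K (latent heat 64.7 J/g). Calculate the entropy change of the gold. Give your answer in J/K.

Heat absorbed by the substance: Q = mL = 263 × 64.7 = 17016.1 J.
At constant T, ΔS = Q_rev/T = 17016.1 / 1337 = 12.7 J/K.

ΔS = 12.7 J/K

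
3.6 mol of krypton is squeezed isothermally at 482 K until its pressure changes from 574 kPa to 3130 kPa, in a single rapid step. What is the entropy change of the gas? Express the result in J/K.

Entropy is a state function, so ΔS_gas depends only on the end states.
For an isothermal ideal gas ΔS_gas = nR ln(P₁/P₂) = 3.6 × 8.314 × ln(574/3130) = -50.8 J/K.

ΔS_gas = -50.8 J/K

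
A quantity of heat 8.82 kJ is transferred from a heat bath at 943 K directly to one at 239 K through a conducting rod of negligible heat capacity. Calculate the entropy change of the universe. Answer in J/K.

ΔS_hot = −Q/T_H = −8820/943 = -9.3531 J/K and ΔS_cold = +Q/T_C = 8820/239 = 36.904 J/K.
ΔS_total = -9.3531 + 36.904 = 27.6 J/K, positive as the second law requires.

ΔS_total = 27.6 J/K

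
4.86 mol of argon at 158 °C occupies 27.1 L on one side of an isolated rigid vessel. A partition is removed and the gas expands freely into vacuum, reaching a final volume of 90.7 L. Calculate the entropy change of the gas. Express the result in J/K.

For an ideal gas in free expansion Q = 0 and W = 0, so T is unchanged.
Entropy is a state function; using a reversible isothermal path, ΔS_gas = nR ln(V₂/V₁) = 4.86 × 8.314 × ln(90.7/27.1) = 48.8 J/K.

ΔS_gas = 48.8 J/K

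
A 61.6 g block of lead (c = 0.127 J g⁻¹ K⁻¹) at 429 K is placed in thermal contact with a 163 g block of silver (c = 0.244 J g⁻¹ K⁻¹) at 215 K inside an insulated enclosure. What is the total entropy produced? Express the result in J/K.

ΔS_total = 1.81 J/K

Energy balance: T_f = (m₁c₁T₁ + m₂c₂T₂)/(m₁c₁ + m₂c₂) = 250.18 K.
ΔS₁ = m₁c₁ ln(T_f/T₁) = 7.8232 × ln(250.18/429) = -4.219 J/K.
ΔS₂ = m₂c₂ ln(T_f/T₂) = 39.772 × ln(250.18/215) = 6.026 J/K.
ΔS_total = -4.219 + 6.026 = 1.81 J/K.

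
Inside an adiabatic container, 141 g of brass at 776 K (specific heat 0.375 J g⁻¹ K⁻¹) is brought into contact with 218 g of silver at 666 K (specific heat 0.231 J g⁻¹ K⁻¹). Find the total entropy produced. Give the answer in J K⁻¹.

Energy balance: T_f = (m₁c₁T₁ + m₂c₂T₂)/(m₁c₁ + m₂c₂) = 722.34 K.
ΔS₁ = m₁c₁ ln(T_f/T₁) = 52.875 × ln(722.34/776) = -3.7888 J/K.
ΔS₂ = m₂c₂ ln(T_f/T₂) = 50.358 × ln(722.34/666) = 4.0895 J/K.
ΔS_total = -3.7888 + 4.0895 = 0.301 J/K.

ΔS_total = 0.301 J/K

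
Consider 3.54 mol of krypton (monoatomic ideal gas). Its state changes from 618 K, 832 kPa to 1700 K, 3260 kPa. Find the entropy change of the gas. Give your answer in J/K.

ΔS = nC_p ln(T₂/T₁) − nR ln(P₂/P₁), with C_p = 5R/2 = 20.79 J mol⁻¹ K⁻¹ for a monoatomic ideal gas.
ΔS = 3.54 × [20.79 × ln(1700/618) − 8.314 × ln(3260/832)] = 34.3 J/K.

ΔS = 34.3 J/K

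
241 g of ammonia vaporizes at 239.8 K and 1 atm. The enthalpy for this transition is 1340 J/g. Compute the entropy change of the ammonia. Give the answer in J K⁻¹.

Heat absorbed by the substance: Q = mL = 241 × 1340 = 322940 J.
At constant T, ΔS = Q_rev/T = 322940 / 239.8 = 1350 J/K.

ΔS = 1350 J/K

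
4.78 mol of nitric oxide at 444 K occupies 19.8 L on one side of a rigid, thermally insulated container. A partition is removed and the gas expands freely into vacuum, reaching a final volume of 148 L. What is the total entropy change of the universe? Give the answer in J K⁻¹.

No heat is exchanged and no work is done, so the ideal-gas temperature stays constant.
Entropy is a state function; using a reversible isothermal path, ΔS_gas = nR ln(V₂/V₁) = 4.78 × 8.314 × ln(148/19.8) = 79.9 J/K.
The insulated surroundings exchange no heat, so ΔS_surr = 0 and ΔS_universe = ΔS_gas.

ΔS_universe = 79.9 J/K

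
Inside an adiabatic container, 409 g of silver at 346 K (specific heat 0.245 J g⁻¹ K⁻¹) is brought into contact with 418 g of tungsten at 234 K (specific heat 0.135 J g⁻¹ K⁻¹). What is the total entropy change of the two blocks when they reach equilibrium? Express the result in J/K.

ΔS_total = 2.65 J/K

Energy balance: T_f = (m₁c₁T₁ + m₂c₂T₂)/(m₁c₁ + m₂c₂) = 305.65 K.
ΔS₁ = m₁c₁ ln(T_f/T₁) = 100.205 × ln(305.65/346) = -12.425 J/K.
ΔS₂ = m₂c₂ ln(T_f/T₂) = 56.43 × ln(305.65/234) = 15.074 J/K.
ΔS_total = -12.425 + 15.074 = 2.65 J/K.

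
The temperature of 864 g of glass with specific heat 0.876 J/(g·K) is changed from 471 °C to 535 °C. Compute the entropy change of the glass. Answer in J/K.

ΔS = 62.4 J/K

In kelvin: T₁ = 744.15 K, T₂ = 808.15 K. ΔS = ∫dQ_rev/T = m c ln(T₂/T₁) = 864 × 0.876 × ln(808.15/744.15) = 62.4 J/K.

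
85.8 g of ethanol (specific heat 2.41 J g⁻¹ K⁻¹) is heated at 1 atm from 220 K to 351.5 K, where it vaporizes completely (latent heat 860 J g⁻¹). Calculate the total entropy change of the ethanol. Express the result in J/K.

ΔS = 307 J/K

Warming step: ΔS₁ = m c ln(T_tr/T_i) = 85.8 × 2.41 × ln(351.5/220) = 96.89 J/K.
Phase change: ΔS₂ = +mL/T_tr = 85.8 × 860 / 351.5 = 209.9 J/K.
ΔS_total = (96.89) + (209.9) = 307 J/K.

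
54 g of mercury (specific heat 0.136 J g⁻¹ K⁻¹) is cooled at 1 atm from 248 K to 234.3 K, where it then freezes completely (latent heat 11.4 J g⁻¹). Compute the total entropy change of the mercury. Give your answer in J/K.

Cooling step: ΔS₁ = m c ln(T_tr/T_i) = 54 × 0.136 × ln(234.3/248) = -0.4173 J/K.
Phase change: ΔS₂ = −mL/T_tr = −54 × 11.4 / 234.3 = -2.627 J/K.
ΔS_total = (-0.4173) + (-2.627) = -3.04 J/K.

ΔS = -3.04 J/K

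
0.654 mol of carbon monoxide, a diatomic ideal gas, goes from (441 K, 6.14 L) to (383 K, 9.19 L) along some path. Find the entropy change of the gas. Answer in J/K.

Entropy is a state function: ΔS = nC_V ln(T₂/T₁) + nR ln(V₂/V₁), with C_V = 5R/2 = 20.79 J mol⁻¹ K⁻¹ for a diatomic ideal gas.
ΔS = 0.654 × [20.79 × ln(383/441) + 8.314 × ln(9.19/6.14)] = 0.276 J/K.

ΔS = 0.276 J/K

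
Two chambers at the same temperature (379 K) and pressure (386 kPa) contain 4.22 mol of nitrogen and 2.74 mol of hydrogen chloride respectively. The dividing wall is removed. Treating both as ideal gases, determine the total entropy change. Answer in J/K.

ΔS_mix = 38.8 J/K

Mole fractions: x_A = 4.22/6.96 = 0.606, x_B = 0.394.
ΔS_mix = −R(n_A ln x_A + n_B ln x_B) = −8.314 × (4.22 ln 0.606 + 2.74 ln 0.394) = 38.8 J/K.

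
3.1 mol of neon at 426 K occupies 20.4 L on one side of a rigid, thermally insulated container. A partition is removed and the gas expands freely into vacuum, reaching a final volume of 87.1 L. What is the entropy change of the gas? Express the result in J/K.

ΔS_gas = 37.4 J/K

No heat is exchanged and no work is done, so the ideal-gas temperature stays constant.
Entropy is a state function; using a reversible isothermal path, ΔS_gas = nR ln(V₂/V₁) = 3.1 × 8.314 × ln(87.1/20.4) = 37.4 J/K.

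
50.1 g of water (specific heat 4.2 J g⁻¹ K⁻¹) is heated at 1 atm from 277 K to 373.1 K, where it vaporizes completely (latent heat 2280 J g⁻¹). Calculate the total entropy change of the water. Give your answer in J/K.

Warming step: ΔS₁ = m c ln(T_tr/T_i) = 50.1 × 4.2 × ln(373.1/277) = 62.67 J/K.
Phase change: ΔS₂ = +mL/T_tr = 50.1 × 2280 / 373.1 = 306.2 J/K.
ΔS_total = (62.67) + (306.2) = 369 J/K.

ΔS = 369 J/K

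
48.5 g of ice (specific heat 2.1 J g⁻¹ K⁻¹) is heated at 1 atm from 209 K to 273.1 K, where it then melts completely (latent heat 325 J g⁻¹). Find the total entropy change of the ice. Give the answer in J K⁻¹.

ΔS = 85 J/K

Warming step: ΔS₁ = m c ln(T_tr/T_i) = 48.5 × 2.1 × ln(273.1/209) = 27.25 J/K.
Phase change: ΔS₂ = +mL/T_tr = 48.5 × 325 / 273.1 = 57.72 J/K.
ΔS_total = (27.25) + (57.72) = 85 J/K.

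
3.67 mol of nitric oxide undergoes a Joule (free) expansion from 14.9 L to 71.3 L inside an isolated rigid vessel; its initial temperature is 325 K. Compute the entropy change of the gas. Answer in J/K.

For an ideal gas in free expansion Q = 0 and W = 0, so T is unchanged.
Entropy is a state function; using a reversible isothermal path, ΔS_gas = nR ln(V₂/V₁) = 3.67 × 8.314 × ln(71.3/14.9) = 47.8 J/K.

ΔS_gas = 47.8 J/K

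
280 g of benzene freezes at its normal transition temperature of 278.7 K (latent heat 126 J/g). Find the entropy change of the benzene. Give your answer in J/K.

ΔS = -127 J/K

Heat released by the substance: Q = −mL = −280 × 126 = −35280 J.
At constant T, ΔS = Q_rev/T = −35280 / 278.7 = -127 J/K.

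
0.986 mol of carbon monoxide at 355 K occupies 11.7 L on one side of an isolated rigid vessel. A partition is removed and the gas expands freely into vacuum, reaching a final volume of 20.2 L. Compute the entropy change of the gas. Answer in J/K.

For an ideal gas in free expansion Q = 0 and W = 0, so T is unchanged.
Entropy is a state function; using a reversible isothermal path, ΔS_gas = nR ln(V₂/V₁) = 0.986 × 8.314 × ln(20.2/11.7) = 4.48 J/K.

ΔS_gas = 4.48 J/K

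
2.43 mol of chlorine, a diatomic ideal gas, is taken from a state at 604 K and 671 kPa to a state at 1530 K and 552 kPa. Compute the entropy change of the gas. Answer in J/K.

ΔS = nC_p ln(T₂/T₁) − nR ln(P₂/P₁), with C_p = 7R/2 = 29.1 J mol⁻¹ K⁻¹ for a diatomic ideal gas.
ΔS = 2.43 × [29.1 × ln(1530/604) − 8.314 × ln(552/671)] = 69.7 J/K.

ΔS = 69.7 J/K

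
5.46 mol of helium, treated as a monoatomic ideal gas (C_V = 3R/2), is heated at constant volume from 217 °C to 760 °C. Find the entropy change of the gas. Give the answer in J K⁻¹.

In kelvin: T₁ = 490.15 K, T₂ = 1033.15 K. At constant volume, ΔS = nC_V ln(T₂/T₁) with C_V = 3R/2 = 12.47 J mol⁻¹ K⁻¹.
ΔS = 5.46 × 12.47 × ln(1033.15/490.15) = 50.8 J/K.

ΔS = 50.8 J/K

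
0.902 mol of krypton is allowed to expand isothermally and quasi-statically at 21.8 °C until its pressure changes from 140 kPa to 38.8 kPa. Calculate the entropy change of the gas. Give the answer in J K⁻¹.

ΔS_gas = 9.62 J/K

For an isothermal ideal gas ΔS_gas = nR ln(P₁/P₂) = 0.902 × 8.314 × ln(140/38.8) = 9.62 J/K.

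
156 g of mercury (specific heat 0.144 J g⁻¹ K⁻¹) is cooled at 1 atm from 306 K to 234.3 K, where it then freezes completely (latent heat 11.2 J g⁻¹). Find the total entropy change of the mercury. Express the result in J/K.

ΔS = -13.5 J/K

Cooling step: ΔS₁ = m c ln(T_tr/T_i) = 156 × 0.144 × ln(234.3/306) = -5.998 J/K.
Phase change: ΔS₂ = −mL/T_tr = −156 × 11.2 / 234.3 = -7.457 J/K.
ΔS_total = (-5.998) + (-7.457) = -13.5 J/K.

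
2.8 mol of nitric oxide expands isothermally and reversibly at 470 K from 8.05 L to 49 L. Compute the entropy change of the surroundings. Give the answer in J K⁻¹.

ΔS_surr = -42 J/K

For an isothermal ideal gas ΔS_gas = nR ln(V₂/V₁) = 2.8 × 8.314 × ln(49/8.05) = 42 J/K.
The process is reversible, so ΔS_surr = −ΔS_gas = -42 J/K and ΔS_universe = 0.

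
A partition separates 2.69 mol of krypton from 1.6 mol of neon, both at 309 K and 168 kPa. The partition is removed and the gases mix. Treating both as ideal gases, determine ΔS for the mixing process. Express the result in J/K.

Mole fractions: x_A = 2.69/4.29 = 0.627, x_B = 0.373.
ΔS_mix = −R(n_A ln x_A + n_B ln x_B) = −8.314 × (2.69 ln 0.627 + 1.6 ln 0.373) = 23.6 J/K.

ΔS_mix = 23.6 J/K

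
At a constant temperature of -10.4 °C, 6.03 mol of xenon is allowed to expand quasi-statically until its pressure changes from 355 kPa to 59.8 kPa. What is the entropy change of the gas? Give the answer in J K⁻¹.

For an isothermal ideal gas ΔS_gas = nR ln(P₁/P₂) = 6.03 × 8.314 × ln(355/59.8) = 89.3 J/K.

ΔS_gas = 89.3 J/K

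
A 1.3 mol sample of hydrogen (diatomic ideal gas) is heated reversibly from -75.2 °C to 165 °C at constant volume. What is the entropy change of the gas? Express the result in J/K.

In kelvin: T₁ = 197.95 K, T₂ = 438.15 K. At constant volume, ΔS = nC_V ln(T₂/T₁) with C_V = 5R/2 = 20.79 J mol⁻¹ K⁻¹.
ΔS = 1.3 × 20.79 × ln(438.15/197.95) = 21.5 J/K.

ΔS = 21.5 J/K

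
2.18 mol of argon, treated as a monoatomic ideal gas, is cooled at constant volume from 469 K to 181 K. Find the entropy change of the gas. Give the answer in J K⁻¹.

At constant volume, ΔS = nC_V ln(T₂/T₁) with C_V = 3R/2 = 12.47 J mol⁻¹ K⁻¹.
ΔS = 2.18 × 12.47 × ln(181/469) = -25.9 J/K.

ΔS = -25.9 J/K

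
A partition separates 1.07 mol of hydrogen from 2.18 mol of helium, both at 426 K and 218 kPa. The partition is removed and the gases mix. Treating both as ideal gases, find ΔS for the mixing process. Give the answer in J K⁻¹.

Mole fractions: x_A = 1.07/3.25 = 0.329, x_B = 0.671.
ΔS_mix = −R(n_A ln x_A + n_B ln x_B) = −8.314 × (1.07 ln 0.329 + 2.18 ln 0.671) = 17.1 J/K.

ΔS_mix = 17.1 J/K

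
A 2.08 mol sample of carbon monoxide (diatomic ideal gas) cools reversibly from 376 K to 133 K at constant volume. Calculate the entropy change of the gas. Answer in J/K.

ΔS = -44.9 J/K

At constant volume, ΔS = nC_V ln(T₂/T₁) with C_V = 5R/2 = 20.79 J mol⁻¹ K⁻¹.
ΔS = 2.08 × 20.79 × ln(133/376) = -44.9 J/K.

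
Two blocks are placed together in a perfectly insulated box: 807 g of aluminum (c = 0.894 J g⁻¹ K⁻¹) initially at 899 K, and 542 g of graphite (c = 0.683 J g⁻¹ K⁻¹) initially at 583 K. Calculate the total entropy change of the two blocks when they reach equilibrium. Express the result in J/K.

Energy balance: T_f = (m₁c₁T₁ + m₂c₂T₂)/(m₁c₁ + m₂c₂) = 791.84 K.
ΔS₁ = m₁c₁ ln(T_f/T₁) = 721.458 × ln(791.84/899) = -91.569 J/K.
ΔS₂ = m₂c₂ ln(T_f/T₂) = 370.186 × ln(791.84/583) = 113.34 J/K.
ΔS_total = -91.569 + 113.34 = 21.8 J/K.

ΔS_total = 21.8 J/K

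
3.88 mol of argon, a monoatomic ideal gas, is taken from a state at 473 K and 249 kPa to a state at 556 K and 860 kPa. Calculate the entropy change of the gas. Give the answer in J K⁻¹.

ΔS = -26.9 J/K

ΔS = nC_p ln(T₂/T₁) − nR ln(P₂/P₁), with C_p = 5R/2 = 20.79 J mol⁻¹ K⁻¹ for a monoatomic ideal gas.
ΔS = 3.88 × [20.79 × ln(556/473) − 8.314 × ln(860/249)] = -26.9 J/K.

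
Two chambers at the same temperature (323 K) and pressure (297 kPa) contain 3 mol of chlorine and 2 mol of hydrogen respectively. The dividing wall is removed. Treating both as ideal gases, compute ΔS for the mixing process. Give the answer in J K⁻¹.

Mole fractions: x_A = 3/5 = 0.6, x_B = 0.4.
ΔS_mix = −R(n_A ln x_A + n_B ln x_B) = −8.314 × (3 ln 0.6 + 2 ln 0.4) = 28 J/K.

ΔS_mix = 28 J/K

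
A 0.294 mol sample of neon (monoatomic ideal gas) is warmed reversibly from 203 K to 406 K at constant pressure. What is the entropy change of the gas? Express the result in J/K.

At constant pressure, ΔS = nC_p ln(T₂/T₁) with C_p = 5R/2 = 20.79 J mol⁻¹ K⁻¹.
ΔS = 0.294 × 20.79 × ln(406/203) = 4.24 J/K.

ΔS = 4.24 J/K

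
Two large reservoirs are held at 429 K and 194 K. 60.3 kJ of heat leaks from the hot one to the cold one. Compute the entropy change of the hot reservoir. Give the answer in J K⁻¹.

The hot reservoir loses heat Q, so ΔS_hot = −Q/T_H = −60300/429 = -141 J/K.

ΔS_hot = -141 J/K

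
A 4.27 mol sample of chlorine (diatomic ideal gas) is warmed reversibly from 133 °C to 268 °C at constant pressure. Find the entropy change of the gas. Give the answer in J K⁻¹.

ΔS = 35.7 J/K

In kelvin: T₁ = 406.15 K, T₂ = 541.15 K. At constant pressure, ΔS = nC_p ln(T₂/T₁) with C_p = 7R/2 = 29.1 J mol⁻¹ K⁻¹.
ΔS = 4.27 × 29.1 × ln(541.15/406.15) = 35.7 J/K.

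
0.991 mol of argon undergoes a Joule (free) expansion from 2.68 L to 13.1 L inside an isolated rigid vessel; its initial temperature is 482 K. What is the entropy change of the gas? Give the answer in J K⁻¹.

ΔS_gas = 13.1 J/K

No heat is exchanged and no work is done, so the ideal-gas temperature stays constant.
Entropy is a state function; using a reversible isothermal path, ΔS_gas = nR ln(V₂/V₁) = 0.991 × 8.314 × ln(13.1/2.68) = 13.1 J/K.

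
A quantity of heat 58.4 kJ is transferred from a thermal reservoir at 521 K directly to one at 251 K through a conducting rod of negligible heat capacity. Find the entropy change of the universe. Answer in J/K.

ΔS_total = 121 J/K

ΔS_hot = −Q/T_H = −58400/521 = -112.1 J/K and ΔS_cold = +Q/T_C = 58400/251 = 232.7 J/K.
ΔS_total = -112.1 + 232.7 = 121 J/K, positive as the second law requires.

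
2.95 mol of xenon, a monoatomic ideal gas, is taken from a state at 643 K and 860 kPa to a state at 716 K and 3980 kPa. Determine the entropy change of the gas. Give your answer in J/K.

ΔS = nC_p ln(T₂/T₁) − nR ln(P₂/P₁), with C_p = 5R/2 = 20.79 J mol⁻¹ K⁻¹ for a monoatomic ideal gas.
ΔS = 2.95 × [20.79 × ln(716/643) − 8.314 × ln(3980/860)] = -31 J/K.

ΔS = -31 J/K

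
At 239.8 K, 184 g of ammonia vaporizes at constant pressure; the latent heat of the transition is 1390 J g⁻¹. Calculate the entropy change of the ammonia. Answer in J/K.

ΔS = 1070 J/K

Heat absorbed by the substance: Q = mL = 184 × 1390 = 255760 J.
At constant T, ΔS = Q_rev/T = 255760 / 239.8 = 1070 J/K.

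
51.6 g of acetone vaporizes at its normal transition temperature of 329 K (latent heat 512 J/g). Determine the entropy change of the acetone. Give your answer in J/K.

Heat absorbed by the substance: Q = mL = 51.6 × 512 = 26419.2 J.
At constant T, ΔS = Q_rev/T = 26419.2 / 329 = 80.3 J/K.

ΔS = 80.3 J/K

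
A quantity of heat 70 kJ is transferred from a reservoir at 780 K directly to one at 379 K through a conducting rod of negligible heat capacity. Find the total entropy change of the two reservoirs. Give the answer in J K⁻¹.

ΔS_hot = −Q/T_H = −70000/780 = -89.74 J/K and ΔS_cold = +Q/T_C = 70000/379 = 184.7 J/K.
ΔS_total = -89.74 + 184.7 = 95 J/K, positive as the second law requires.

ΔS_total = 95 J/K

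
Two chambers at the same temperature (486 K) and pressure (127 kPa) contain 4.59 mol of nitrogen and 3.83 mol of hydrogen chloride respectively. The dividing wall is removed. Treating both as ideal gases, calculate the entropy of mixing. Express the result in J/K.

ΔS_mix = 48.2 J/K

Mole fractions: x_A = 4.59/8.42 = 0.545, x_B = 0.455.
ΔS_mix = −R(n_A ln x_A + n_B ln x_B) = −8.314 × (4.59 ln 0.545 + 3.83 ln 0.455) = 48.2 J/K.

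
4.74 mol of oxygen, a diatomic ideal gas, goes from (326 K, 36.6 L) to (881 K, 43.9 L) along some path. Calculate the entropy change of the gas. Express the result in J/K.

ΔS = 105 J/K

Entropy is a state function: ΔS = nC_V ln(T₂/T₁) + nR ln(V₂/V₁), with C_V = 5R/2 = 20.79 J mol⁻¹ K⁻¹ for a diatomic ideal gas.
ΔS = 4.74 × [20.79 × ln(881/326) + 8.314 × ln(43.9/36.6)] = 105 J/K.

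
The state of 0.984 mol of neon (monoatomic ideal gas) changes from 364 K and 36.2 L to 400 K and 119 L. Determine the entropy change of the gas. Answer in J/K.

ΔS = 10.9 J/K

Entropy is a state function: ΔS = nC_V ln(T₂/T₁) + nR ln(V₂/V₁), with C_V = 3R/2 = 12.47 J mol⁻¹ K⁻¹ for a monoatomic ideal gas.
ΔS = 0.984 × [12.47 × ln(400/364) + 8.314 × ln(119/36.2)] = 10.9 J/K.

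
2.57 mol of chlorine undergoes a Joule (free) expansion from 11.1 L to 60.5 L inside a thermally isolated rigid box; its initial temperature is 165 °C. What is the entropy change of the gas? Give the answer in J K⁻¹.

ΔS_gas = 36.2 J/K

For an ideal gas in free expansion Q = 0 and W = 0, so T is unchanged.
Entropy is a state function; using a reversible isothermal path, ΔS_gas = nR ln(V₂/V₁) = 2.57 × 8.314 × ln(60.5/11.1) = 36.2 J/K.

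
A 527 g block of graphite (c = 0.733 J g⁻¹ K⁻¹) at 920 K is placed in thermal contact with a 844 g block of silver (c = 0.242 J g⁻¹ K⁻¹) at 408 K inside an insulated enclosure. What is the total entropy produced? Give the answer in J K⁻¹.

ΔS_total = 39.8 J/K

Energy balance: T_f = (m₁c₁T₁ + m₂c₂T₂)/(m₁c₁ + m₂c₂) = 742.92 K.
ΔS₁ = m₁c₁ ln(T_f/T₁) = 386.291 × ln(742.92/920) = -82.59 J/K.
ΔS₂ = m₂c₂ ln(T_f/T₂) = 204.248 × ln(742.92/408) = 122.4 J/K.
ΔS_total = -82.59 + 122.4 = 39.8 J/K.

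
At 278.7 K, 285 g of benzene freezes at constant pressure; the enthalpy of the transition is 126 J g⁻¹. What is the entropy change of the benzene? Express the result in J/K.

Heat released by the substance: Q = −mL = −285 × 126 = −35910 J.
At constant T, ΔS = Q_rev/T = −35910 / 278.7 = -129 J/K.

ΔS = -129 J/K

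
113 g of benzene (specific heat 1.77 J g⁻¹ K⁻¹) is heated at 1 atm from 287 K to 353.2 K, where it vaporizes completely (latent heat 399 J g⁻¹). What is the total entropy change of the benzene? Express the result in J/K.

Warming step: ΔS₁ = m c ln(T_tr/T_i) = 113 × 1.77 × ln(353.2/287) = 41.51 J/K.
Phase change: ΔS₂ = +mL/T_tr = 113 × 399 / 353.2 = 127.7 J/K.
ΔS_total = (41.51) + (127.7) = 169 J/K.

ΔS = 169 J/K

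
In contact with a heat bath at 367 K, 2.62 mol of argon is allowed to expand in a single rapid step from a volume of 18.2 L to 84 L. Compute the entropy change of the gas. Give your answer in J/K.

Entropy is a state function, so ΔS_gas depends only on the end states.
For an isothermal ideal gas ΔS_gas = nR ln(V₂/V₁) = 2.62 × 8.314 × ln(84/18.2) = 33.3 J/K.

ΔS_gas = 33.3 J/K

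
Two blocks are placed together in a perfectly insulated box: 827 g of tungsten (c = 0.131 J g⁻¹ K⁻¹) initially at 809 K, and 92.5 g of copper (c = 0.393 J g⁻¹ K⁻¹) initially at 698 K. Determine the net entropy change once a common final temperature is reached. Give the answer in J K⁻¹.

Energy balance: T_f = (m₁c₁T₁ + m₂c₂T₂)/(m₁c₁ + m₂c₂) = 781.11 K.
ΔS₁ = m₁c₁ ln(T_f/T₁) = 108.337 × ln(781.11/809) = -3.801 J/K.
ΔS₂ = m₂c₂ ln(T_f/T₂) = 36.3525 × ln(781.11/698) = 4.09 J/K.
ΔS_total = -3.801 + 4.09 = 0.289 J/K.

ΔS_total = 0.289 J/K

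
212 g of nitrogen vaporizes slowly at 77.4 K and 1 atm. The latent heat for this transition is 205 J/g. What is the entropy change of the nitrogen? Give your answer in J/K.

ΔS = 561 J/K

Heat absorbed by the substance: Q = mL = 212 × 205 = 43460 J.
At constant T, ΔS = Q_rev/T = 43460 / 77.4 = 561 J/K.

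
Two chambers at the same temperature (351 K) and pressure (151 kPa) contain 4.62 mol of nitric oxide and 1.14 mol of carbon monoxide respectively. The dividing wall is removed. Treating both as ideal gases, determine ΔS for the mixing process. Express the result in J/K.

ΔS_mix = 23.8 J/K

Mole fractions: x_A = 4.62/5.76 = 0.802, x_B = 0.198.
ΔS_mix = −R(n_A ln x_A + n_B ln x_B) = −8.314 × (4.62 ln 0.802 + 1.14 ln 0.198) = 23.8 J/K.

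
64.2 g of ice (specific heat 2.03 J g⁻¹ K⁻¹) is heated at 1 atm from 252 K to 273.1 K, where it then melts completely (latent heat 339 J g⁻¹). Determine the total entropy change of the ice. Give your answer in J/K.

Warming step: ΔS₁ = m c ln(T_tr/T_i) = 64.2 × 2.03 × ln(273.1/252) = 10.48 J/K.
Phase change: ΔS₂ = +mL/T_tr = 64.2 × 339 / 273.1 = 79.69 J/K.
ΔS_total = (10.48) + (79.69) = 90.2 J/K.

ΔS = 90.2 J/K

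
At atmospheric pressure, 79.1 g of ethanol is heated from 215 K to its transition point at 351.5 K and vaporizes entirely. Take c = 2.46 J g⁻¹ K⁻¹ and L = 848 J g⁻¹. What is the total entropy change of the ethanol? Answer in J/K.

ΔS = 286 J/K

Warming step: ΔS₁ = m c ln(T_tr/T_i) = 79.1 × 2.46 × ln(351.5/215) = 95.65 J/K.
Phase change: ΔS₂ = +mL/T_tr = 79.1 × 848 / 351.5 = 190.8 J/K.
ΔS_total = (95.65) + (190.8) = 286 J/K.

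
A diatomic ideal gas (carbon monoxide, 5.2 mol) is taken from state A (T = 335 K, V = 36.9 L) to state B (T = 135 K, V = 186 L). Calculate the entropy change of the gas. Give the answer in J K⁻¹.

Entropy is a state function: ΔS = nC_V ln(T₂/T₁) + nR ln(V₂/V₁), with C_V = 5R/2 = 20.79 J mol⁻¹ K⁻¹ for a diatomic ideal gas.
ΔS = 5.2 × [20.79 × ln(135/335) + 8.314 × ln(186/36.9)] = -28.3 J/K.

ΔS = -28.3 J/K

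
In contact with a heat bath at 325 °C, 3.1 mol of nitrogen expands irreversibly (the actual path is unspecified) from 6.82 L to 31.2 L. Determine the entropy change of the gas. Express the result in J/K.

Entropy is a state function, so ΔS_gas depends only on the end states.
For an isothermal ideal gas ΔS_gas = nR ln(V₂/V₁) = 3.1 × 8.314 × ln(31.2/6.82) = 39.2 J/K.

ΔS_gas = 39.2 J/K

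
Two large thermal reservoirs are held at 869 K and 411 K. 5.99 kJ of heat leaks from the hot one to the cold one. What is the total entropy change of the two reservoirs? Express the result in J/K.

ΔS_total = 7.68 J/K

ΔS_hot = −Q/T_H = −5990/869 = -6.893 J/K and ΔS_cold = +Q/T_C = 5990/411 = 14.57 J/K.
ΔS_total = -6.893 + 14.57 = 7.68 J/K, positive as the second law requires.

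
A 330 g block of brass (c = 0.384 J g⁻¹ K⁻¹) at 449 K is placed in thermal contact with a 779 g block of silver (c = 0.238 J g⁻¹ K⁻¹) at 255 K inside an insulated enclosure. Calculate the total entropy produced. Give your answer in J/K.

ΔS_total = 12.3 J/K

Energy balance: T_f = (m₁c₁T₁ + m₂c₂T₂)/(m₁c₁ + m₂c₂) = 333.76 K.
ΔS₁ = m₁c₁ ln(T_f/T₁) = 126.72 × ln(333.76/449) = -37.58 J/K.
ΔS₂ = m₂c₂ ln(T_f/T₂) = 185.402 × ln(333.76/255) = 49.9 J/K.
ΔS_total = -37.58 + 49.9 = 12.3 J/K.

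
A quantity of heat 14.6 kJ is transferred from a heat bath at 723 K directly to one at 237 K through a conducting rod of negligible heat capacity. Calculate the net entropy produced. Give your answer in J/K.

ΔS_hot = −Q/T_H = −14600/723 = -20.19 J/K and ΔS_cold = +Q/T_C = 14600/237 = 61.6 J/K.
ΔS_total = -20.19 + 61.6 = 41.4 J/K, positive as the second law requires.

ΔS_total = 41.4 J/K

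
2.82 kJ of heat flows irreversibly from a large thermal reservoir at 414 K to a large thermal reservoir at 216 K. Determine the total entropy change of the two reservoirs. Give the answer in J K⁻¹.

ΔS_hot = −Q/T_H = −2820/414 = -6.8116 J/K and ΔS_cold = +Q/T_C = 2820/216 = 13.056 J/K.
ΔS_total = -6.8116 + 13.056 = 6.24 J/K, positive as the second law requires.

ΔS_total = 6.24 J/K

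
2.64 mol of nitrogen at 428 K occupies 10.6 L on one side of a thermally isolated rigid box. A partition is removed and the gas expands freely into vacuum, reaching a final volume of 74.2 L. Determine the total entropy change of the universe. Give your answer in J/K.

For an ideal gas in free expansion Q = 0 and W = 0, so T is unchanged.
Entropy is a state function; using a reversible isothermal path, ΔS_gas = nR ln(V₂/V₁) = 2.64 × 8.314 × ln(74.2/10.6) = 42.7 J/K.
The insulated surroundings exchange no heat, so ΔS_surr = 0 and ΔS_universe = ΔS_gas.

ΔS_universe = 42.7 J/K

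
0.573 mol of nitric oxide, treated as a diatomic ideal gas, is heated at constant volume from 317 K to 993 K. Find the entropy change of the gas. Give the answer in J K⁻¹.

At constant volume, ΔS = nC_V ln(T₂/T₁) with C_V = 5R/2 = 20.79 J mol⁻¹ K⁻¹.
ΔS = 0.573 × 20.79 × ln(993/317) = 13.6 J/K.

ΔS = 13.6 J/K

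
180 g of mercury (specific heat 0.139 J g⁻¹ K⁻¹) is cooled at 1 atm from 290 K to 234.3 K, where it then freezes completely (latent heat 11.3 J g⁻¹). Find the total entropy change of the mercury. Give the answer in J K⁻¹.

ΔS = -14 J/K

Cooling step: ΔS₁ = m c ln(T_tr/T_i) = 180 × 0.139 × ln(234.3/290) = -5.336 J/K.
Phase change: ΔS₂ = −mL/T_tr = −180 × 11.3 / 234.3 = -8.681 J/K.
ΔS_total = (-5.336) + (-8.681) = -14 J/K.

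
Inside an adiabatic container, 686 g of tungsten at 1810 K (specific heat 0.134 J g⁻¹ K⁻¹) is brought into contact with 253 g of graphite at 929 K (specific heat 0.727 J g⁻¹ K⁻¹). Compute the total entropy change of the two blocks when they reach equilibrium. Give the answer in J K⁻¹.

ΔS_total = 14.4 J/K

Energy balance: T_f = (m₁c₁T₁ + m₂c₂T₂)/(m₁c₁ + m₂c₂) = 1222.6 K.
ΔS₁ = m₁c₁ ln(T_f/T₁) = 91.924 × ln(1222.6/1810) = -36.07 J/K.
ΔS₂ = m₂c₂ ln(T_f/T₂) = 183.931 × ln(1222.6/929) = 50.51 J/K.
ΔS_total = -36.07 + 50.51 = 14.4 J/K.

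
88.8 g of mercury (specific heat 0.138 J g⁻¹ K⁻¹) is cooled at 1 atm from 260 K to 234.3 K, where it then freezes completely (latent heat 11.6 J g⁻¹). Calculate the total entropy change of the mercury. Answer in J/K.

ΔS = -5.67 J/K

Cooling step: ΔS₁ = m c ln(T_tr/T_i) = 88.8 × 0.138 × ln(234.3/260) = -1.275 J/K.
Phase change: ΔS₂ = −mL/T_tr = −88.8 × 11.6 / 234.3 = -4.396 J/K.
ΔS_total = (-1.275) + (-4.396) = -5.67 J/K.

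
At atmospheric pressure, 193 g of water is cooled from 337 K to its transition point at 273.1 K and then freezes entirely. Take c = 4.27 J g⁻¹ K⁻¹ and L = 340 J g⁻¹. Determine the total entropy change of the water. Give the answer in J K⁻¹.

ΔS = -414 J/K

Cooling step: ΔS₁ = m c ln(T_tr/T_i) = 193 × 4.27 × ln(273.1/337) = -173.3 J/K.
Phase change: ΔS₂ = −mL/T_tr = −193 × 340 / 273.1 = -240.3 J/K.
ΔS_total = (-173.3) + (-240.3) = -414 J/K.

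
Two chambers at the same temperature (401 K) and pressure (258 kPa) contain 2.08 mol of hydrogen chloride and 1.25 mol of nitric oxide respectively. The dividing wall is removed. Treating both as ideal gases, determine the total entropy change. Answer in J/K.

ΔS_mix = 18.3 J/K

Mole fractions: x_A = 2.08/3.33 = 0.625, x_B = 0.375.
ΔS_mix = −R(n_A ln x_A + n_B ln x_B) = −8.314 × (2.08 ln 0.625 + 1.25 ln 0.375) = 18.3 J/K.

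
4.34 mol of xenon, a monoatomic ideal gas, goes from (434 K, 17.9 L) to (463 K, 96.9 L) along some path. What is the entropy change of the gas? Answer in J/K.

ΔS = 64.4 J/K

Entropy is a state function: ΔS = nC_V ln(T₂/T₁) + nR ln(V₂/V₁), with C_V = 3R/2 = 12.47 J mol⁻¹ K⁻¹ for a monoatomic ideal gas.
ΔS = 4.34 × [12.47 × ln(463/434) + 8.314 × ln(96.9/17.9)] = 64.4 J/K.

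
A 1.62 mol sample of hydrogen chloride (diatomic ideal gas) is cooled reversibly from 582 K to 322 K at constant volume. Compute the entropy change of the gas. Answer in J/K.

ΔS = -19.9 J/K

At constant volume, ΔS = nC_V ln(T₂/T₁) with C_V = 5R/2 = 20.79 J mol⁻¹ K⁻¹.
ΔS = 1.62 × 20.79 × ln(322/582) = -19.9 J/K.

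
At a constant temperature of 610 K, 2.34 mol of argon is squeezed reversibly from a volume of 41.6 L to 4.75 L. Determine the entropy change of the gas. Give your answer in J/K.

For an isothermal ideal gas ΔS_gas = nR ln(V₂/V₁) = 2.34 × 8.314 × ln(4.75/41.6) = -42.2 J/K.

ΔS_gas = -42.2 J/K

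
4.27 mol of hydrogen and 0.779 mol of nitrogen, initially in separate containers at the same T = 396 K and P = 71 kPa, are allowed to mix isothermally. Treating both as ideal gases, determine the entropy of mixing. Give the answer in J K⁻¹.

Mole fractions: x_A = 4.27/5.05 = 0.846, x_B = 0.154.
ΔS_mix = −R(n_A ln x_A + n_B ln x_B) = −8.314 × (4.27 ln 0.846 + 0.779 ln 0.154) = 18.1 J/K.

ΔS_mix = 18.1 J/K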